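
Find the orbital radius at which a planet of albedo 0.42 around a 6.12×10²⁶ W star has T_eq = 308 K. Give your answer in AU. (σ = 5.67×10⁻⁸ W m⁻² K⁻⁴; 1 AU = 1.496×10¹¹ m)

d ≈ 0.786 AU

From T_eq⁴ = L(1−A)/(16πσd²): d = √[L(1−A)/(16πσT_eq⁴)].
d = √[6.12×10²⁶ × 0.58 / (16π × 5.67×10⁻⁸ × (308)⁴)] = 1.18×10¹¹ m = 0.786 AU.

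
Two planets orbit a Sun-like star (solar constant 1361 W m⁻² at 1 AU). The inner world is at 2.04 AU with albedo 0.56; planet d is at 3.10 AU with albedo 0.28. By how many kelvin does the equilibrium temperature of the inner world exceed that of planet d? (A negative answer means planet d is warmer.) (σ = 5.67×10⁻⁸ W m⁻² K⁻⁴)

T_eq = [S₀(1−A)/(4σd²)]^(1/4), so T ∝ (1−A)^(1/4) / √d.
T₁ = [1361×0.44/(4×5.67×10⁻⁸×2.04²)]^(1/4) = 158.71 K.
T₂ = [1361×0.72/(4×5.67×10⁻⁸×3.10²)]^(1/4) = 145.61 K.

ΔT ≈ 13.1 K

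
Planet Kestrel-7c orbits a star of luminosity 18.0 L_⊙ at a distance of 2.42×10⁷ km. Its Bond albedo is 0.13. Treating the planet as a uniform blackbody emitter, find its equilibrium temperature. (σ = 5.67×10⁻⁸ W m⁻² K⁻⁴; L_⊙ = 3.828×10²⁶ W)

d = 2.42×10⁷ km = 2.42×10¹⁰ m.
L = 18.0 × 3.828×10²⁶ = 6.89×10²⁷ W.
Flux: S = L/(4πd²) = 6.89×10²⁷/(4π×(2.42×10¹⁰)²) = 9.36×10⁵ W m⁻².
Energy balance: absorbed = emitted ⇒ πR²·S(1−A) = 4πR²·σT_eq⁴, so T_eq⁴ = S(1−A)/(4σ).
T_eq = [9.36×10⁵ × 0.87 / (4 × 5.67×10⁻⁸)]^(1/4) = (3.59×10¹²)^(1/4) = 1380 K.

T_eq ≈ 1380 K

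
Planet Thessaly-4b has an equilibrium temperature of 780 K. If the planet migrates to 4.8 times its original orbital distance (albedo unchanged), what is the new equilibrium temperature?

T_eq ∝ L^(1/4) · d^(−1/2).
T′ = 780 / 4.8^(1/2) = 356 K.

T_eq ≈ 356 K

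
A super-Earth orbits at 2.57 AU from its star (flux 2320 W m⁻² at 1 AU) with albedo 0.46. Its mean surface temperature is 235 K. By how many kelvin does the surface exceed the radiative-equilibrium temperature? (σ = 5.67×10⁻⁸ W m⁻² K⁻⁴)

S = 2320/2.57² = 351.3 W m⁻².
T_eq = [S(1−A)/(4σ)]^(1/4) = [351.3×0.54/(4×5.67×10⁻⁸)]^(1/4) = 170.1 K.
ΔT = T_surf − T_eq = 235 − 170.1.

ΔT ≈ 64.9 K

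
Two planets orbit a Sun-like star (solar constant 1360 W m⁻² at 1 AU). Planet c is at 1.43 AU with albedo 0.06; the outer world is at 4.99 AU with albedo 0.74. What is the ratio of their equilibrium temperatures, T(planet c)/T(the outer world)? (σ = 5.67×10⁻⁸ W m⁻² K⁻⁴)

T_eq = [S₀(1−A)/(4σd²)]^(1/4), so T ∝ (1−A)^(1/4) / √d.
T₁ = [1360×0.94/(4×5.67×10⁻⁸×1.43²)]^(1/4) = 229.13 K.
T₂ = [1360×0.26/(4×5.67×10⁻⁸×4.99²)]^(1/4) = 88.95 K.

T₁/T₂ ≈ 2.576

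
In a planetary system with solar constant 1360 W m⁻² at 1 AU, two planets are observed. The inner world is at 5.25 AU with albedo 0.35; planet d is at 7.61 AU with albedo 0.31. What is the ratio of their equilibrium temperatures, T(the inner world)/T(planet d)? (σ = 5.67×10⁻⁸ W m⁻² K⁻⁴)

T₁/T₂ ≈ 1.186

T_eq = [S₀(1−A)/(4σd²)]^(1/4), so T ∝ (1−A)^(1/4) / √d.
T₁ = [1360×0.65/(4×5.67×10⁻⁸×5.25²)]^(1/4) = 109.05 K.
T₂ = [1360×0.69/(4×5.67×10⁻⁸×7.61²)]^(1/4) = 91.94 K.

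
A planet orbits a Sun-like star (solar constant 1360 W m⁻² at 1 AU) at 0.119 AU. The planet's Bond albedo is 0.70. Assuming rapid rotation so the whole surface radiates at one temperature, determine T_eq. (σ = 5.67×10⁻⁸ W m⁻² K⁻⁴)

Flux at 0.119 AU: S = 1360/0.119² = 9.60×10⁴ W m⁻².
Energy balance: absorbed = emitted ⇒ πR²·S(1−A) = 4πR²·σT_eq⁴, so T_eq⁴ = S(1−A)/(4σ).
T_eq = [9.60×10⁴ × 0.30 / (4 × 5.67×10⁻⁸)]^(1/4) = (1.27×10¹¹)^(1/4) = 597 K.

T_eq ≈ 597 K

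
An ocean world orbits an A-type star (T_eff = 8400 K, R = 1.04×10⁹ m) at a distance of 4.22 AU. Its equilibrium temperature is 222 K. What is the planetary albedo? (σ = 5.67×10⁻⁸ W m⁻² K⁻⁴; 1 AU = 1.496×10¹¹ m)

d = 4.22 AU = 6.31×10¹¹ m.
L = 4πR_⋆²σT_⋆⁴ = 4π(1.04×10⁹)² × 5.67×10⁻⁸ × (8400)⁴ = 3.84×10²⁷ W.
S = L/(4πd²) = 766 W m⁻².
From T_eq⁴ = S(1−A)/(4σ): 1−A = 4σT_eq⁴/S.
1−A = 4 × 5.67×10⁻⁸ × (222)⁴ / 766 = 0.719.

A ≈ 0.28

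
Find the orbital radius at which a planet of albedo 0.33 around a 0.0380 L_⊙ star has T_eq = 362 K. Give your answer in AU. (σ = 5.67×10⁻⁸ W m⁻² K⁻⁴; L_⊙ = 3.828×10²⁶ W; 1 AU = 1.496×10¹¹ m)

d ≈ 0.0943 AU

L = 0.0380 × 3.828×10²⁶ = 1.45×10²⁵ W.
From T_eq⁴ = L(1−A)/(16πσd²): d = √[L(1−A)/(16πσT_eq⁴)].
d = √[1.45×10²⁵ × 0.67 / (16π × 5.67×10⁻⁸ × (362)⁴)] = 1.41×10¹⁰ m = 0.0943 AU.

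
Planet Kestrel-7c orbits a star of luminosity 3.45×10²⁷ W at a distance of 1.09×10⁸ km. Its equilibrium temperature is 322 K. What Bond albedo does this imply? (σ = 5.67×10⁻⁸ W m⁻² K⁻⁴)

d = 1.09×10⁸ km = 1.09×10¹¹ m.
Flux: S = L/(4πd²) = 3.45×10²⁷/(4π×(1.09×10¹¹)²) = 2.31×10⁴ W m⁻².
From T_eq⁴ = S(1−A)/(4σ): 1−A = 4σT_eq⁴/S.
1−A = 4 × 5.67×10⁻⁸ × (322)⁴ / 2.31×10⁴ = 0.106.

A ≈ 0.89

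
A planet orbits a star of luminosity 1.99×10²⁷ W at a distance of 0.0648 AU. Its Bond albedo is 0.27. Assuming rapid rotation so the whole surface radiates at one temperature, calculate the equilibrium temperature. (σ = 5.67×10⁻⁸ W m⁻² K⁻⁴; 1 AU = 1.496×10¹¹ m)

d = 0.0648 AU = 9.69×10⁹ m.
Flux: S = L/(4πd²) = 1.99×10²⁷/(4π×(9.69×10⁹)²) = 1.69×10⁶ W m⁻².
Energy balance: absorbed = emitted ⇒ πR²·S(1−A) = 4πR²·σT_eq⁴, so T_eq⁴ = S(1−A)/(4σ).
T_eq = [1.69×10⁶ × 0.73 / (4 × 5.67×10⁻⁸)]^(1/4) = (5.42×10¹²)^(1/4) = 1530 K.

T_eq ≈ 1530 K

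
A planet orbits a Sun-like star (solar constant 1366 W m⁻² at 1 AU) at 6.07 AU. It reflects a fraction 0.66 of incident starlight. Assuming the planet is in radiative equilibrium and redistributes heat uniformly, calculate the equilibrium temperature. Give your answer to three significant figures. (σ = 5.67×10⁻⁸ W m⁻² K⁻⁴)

Flux at 6.07 AU: S = 1366/6.07² = 37.1 W m⁻².
Energy balance: absorbed = emitted ⇒ πR²·S(1−A) = 4πR²·σT_eq⁴, so T_eq⁴ = S(1−A)/(4σ).
T_eq = [37.1 × 0.34 / (4 × 5.67×10⁻⁸)]^(1/4) = (5.56×10⁷)^(1/4) = 86.3 K.

T_eq ≈ 86.3 K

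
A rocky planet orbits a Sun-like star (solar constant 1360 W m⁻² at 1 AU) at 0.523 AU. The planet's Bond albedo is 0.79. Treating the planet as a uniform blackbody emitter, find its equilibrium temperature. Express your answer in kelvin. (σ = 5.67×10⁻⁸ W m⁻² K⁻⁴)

Flux at 0.523 AU: S = 1360/0.523² = 4970 W m⁻².
Energy balance: absorbed = emitted ⇒ πR²·S(1−A) = 4πR²·σT_eq⁴, so T_eq⁴ = S(1−A)/(4σ).
T_eq = [4970 × 0.21 / (4 × 5.67×10⁻⁸)]^(1/4) = (4.60×10⁹)^(1/4) = 260 K.

T_eq ≈ 260 K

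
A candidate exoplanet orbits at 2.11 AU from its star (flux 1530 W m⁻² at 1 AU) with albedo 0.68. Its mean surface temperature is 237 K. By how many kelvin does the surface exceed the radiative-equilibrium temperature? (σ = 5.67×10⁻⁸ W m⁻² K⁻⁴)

ΔT ≈ 88.6 K

S = 1530/2.11² = 343.7 W m⁻².
T_eq = [S(1−A)/(4σ)]^(1/4) = [343.7×0.32/(4×5.67×10⁻⁸)]^(1/4) = 148.4 K.
ΔT = T_surf − T_eq = 237 − 148.4.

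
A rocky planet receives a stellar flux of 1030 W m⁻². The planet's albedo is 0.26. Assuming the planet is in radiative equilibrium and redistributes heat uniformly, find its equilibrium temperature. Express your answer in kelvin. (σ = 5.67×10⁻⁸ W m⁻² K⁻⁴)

Energy balance: absorbed = emitted ⇒ πR²·S(1−A) = 4πR²·σT_eq⁴, so T_eq⁴ = S(1−A)/(4σ).
T_eq = [1030 × 0.74 / (4 × 5.67×10⁻⁸)]^(1/4) = (3.36×10⁹)^(1/4) = 241 K.

T_eq ≈ 241 K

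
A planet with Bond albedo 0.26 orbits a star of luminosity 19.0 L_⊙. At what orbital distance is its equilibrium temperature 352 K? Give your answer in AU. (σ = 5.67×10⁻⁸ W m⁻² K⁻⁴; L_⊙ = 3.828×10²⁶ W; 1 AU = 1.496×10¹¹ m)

L = 19.0 × 3.828×10²⁶ = 7.27×10²⁷ W.
From T_eq⁴ = L(1−A)/(16πσd²): d = √[L(1−A)/(16πσT_eq⁴)].
d = √[7.27×10²⁷ × 0.74 / (16π × 5.67×10⁻⁸ × (352)⁴)] = 3.51×10¹¹ m = 2.34 AU.

d ≈ 2.34 AU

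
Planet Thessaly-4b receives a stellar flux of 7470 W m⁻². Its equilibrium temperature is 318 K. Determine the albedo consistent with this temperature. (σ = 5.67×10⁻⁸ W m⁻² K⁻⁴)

A ≈ 0.69

From T_eq⁴ = S(1−A)/(4σ): 1−A = 4σT_eq⁴/S.
1−A = 4 × 5.67×10⁻⁸ × (318)⁴ / 7470 = 0.310.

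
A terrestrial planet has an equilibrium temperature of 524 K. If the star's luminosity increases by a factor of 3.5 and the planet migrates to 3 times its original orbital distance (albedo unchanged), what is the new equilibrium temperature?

T_eq ∝ L^(1/4) · d^(−1/2).
T′ = 524 × 3.5^(1/4) / 3^(1/2) = 414 K.

T_eq ≈ 414 K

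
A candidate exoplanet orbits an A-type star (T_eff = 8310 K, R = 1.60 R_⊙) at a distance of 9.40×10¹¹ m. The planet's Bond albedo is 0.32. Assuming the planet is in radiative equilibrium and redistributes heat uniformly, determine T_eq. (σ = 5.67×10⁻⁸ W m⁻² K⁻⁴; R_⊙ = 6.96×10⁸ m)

R_⋆ = 1.60 × 6.96×10⁸ = 1.11×10⁹ m.
L = 4πR_⋆²σT_⋆⁴ = 4π(1.11×10⁹)² × 5.67×10⁻⁸ × (8310)⁴ = 4.21×10²⁷ W.
S = L/(4πd²) = 379 W m⁻².
Energy balance: absorbed = emitted ⇒ πR²·S(1−A) = 4πR²·σT_eq⁴, so T_eq⁴ = S(1−A)/(4σ).
T_eq = [379 × 0.68 / (4 × 5.67×10⁻⁸)]^(1/4) = (1.14×10⁹)^(1/4) = 184 K.

T_eq ≈ 184 K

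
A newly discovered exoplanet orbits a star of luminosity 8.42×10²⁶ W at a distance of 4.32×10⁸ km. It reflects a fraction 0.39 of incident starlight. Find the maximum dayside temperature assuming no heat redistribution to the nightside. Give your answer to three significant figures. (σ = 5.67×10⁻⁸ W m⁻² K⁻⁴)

T_ss ≈ 249 K

d = 4.32×10⁸ km = 4.32×10¹¹ m.
Flux: S = L/(4πd²) = 8.42×10²⁶/(4π×(4.32×10¹¹)²) = 359 W m⁻².
With no redistribution each surface element balances locally: S(1−A) = σT⁴.
T = [359 × 0.61 / 5.67×10⁻⁸]^(1/4) = (3.86×10⁹)^(1/4) = 249 K.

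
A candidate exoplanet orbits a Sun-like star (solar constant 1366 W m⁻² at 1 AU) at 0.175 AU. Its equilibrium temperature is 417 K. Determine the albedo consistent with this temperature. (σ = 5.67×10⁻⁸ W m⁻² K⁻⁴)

A ≈ 0.85

Flux at 0.175 AU: S = 1366/0.175² = 4.46×10⁴ W m⁻².
From T_eq⁴ = S(1−A)/(4σ): 1−A = 4σT_eq⁴/S.
1−A = 4 × 5.67×10⁻⁸ × (417)⁴ / 4.46×10⁴ = 0.154.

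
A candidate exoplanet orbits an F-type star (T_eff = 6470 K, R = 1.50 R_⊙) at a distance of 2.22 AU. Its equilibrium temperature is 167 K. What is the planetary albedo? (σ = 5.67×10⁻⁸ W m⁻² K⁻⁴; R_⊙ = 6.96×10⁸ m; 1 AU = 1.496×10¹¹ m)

A ≈ 0.82

R_⋆ = 1.50 × 6.96×10⁸ = 1.04×10⁹ m.
d = 2.22 AU = 3.32×10¹¹ m.
L = 4πR_⋆²σT_⋆⁴ = 4π(1.04×10⁹)² × 5.67×10⁻⁸ × (6470)⁴ = 1.36×10²⁷ W.
S = L/(4πd²) = 982 W m⁻².
From T_eq⁴ = S(1−A)/(4σ): 1−A = 4σT_eq⁴/S.
1−A = 4 × 5.67×10⁻⁸ × (167)⁴ / 982 = 0.180.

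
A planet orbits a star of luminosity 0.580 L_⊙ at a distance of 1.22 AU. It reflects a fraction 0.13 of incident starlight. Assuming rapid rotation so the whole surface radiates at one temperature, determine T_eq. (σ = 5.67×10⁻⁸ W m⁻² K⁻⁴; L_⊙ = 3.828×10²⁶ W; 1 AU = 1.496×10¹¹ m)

d = 1.22 AU = 1.83×10¹¹ m.
L = 0.580 × 3.828×10²⁶ = 2.22×10²⁶ W.
Flux: S = L/(4πd²) = 2.22×10²⁶/(4π×(1.83×10¹¹)²) = 530 W m⁻².
Energy balance: absorbed = emitted ⇒ πR²·S(1−A) = 4πR²·σT_eq⁴, so T_eq⁴ = S(1−A)/(4σ).
T_eq = [530 × 0.87 / (4 × 5.67×10⁻⁸)]^(1/4) = (2.03×10⁹)^(1/4) = 212 K.

T_eq ≈ 212 K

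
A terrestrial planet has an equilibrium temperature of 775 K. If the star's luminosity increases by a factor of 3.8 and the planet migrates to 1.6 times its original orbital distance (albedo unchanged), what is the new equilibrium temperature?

T_eq ∝ L^(1/4) · d^(−1/2).
T′ = 775 × 3.8^(1/4) / 1.6^(1/2) = 855 K.

T_eq ≈ 855 K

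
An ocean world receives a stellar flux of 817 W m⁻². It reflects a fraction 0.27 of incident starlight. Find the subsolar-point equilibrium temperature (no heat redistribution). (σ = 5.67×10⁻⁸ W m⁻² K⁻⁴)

T_ss ≈ 320 K

At the subsolar point the surface absorbs S(1−A) and emits σT⁴ per unit area — no factor of 4, since only the local patch is in balance.
T = [817 × 0.73 / 5.67×10⁻⁸]^(1/4) = (1.05×10¹⁰)^(1/4) = 320 K.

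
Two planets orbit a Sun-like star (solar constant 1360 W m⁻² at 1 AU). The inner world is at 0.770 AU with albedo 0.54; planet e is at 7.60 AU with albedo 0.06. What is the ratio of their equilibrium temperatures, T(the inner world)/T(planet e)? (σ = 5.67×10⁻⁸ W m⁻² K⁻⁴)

T₁/T₂ ≈ 2.628

T_eq = [S₀(1−A)/(4σd²)]^(1/4), so T ∝ (1−A)^(1/4) / √d.
T₁ = [1360×0.46/(4×5.67×10⁻⁸×0.770²)]^(1/4) = 261.17 K.
T₂ = [1360×0.94/(4×5.67×10⁻⁸×7.60²)]^(1/4) = 99.39 K.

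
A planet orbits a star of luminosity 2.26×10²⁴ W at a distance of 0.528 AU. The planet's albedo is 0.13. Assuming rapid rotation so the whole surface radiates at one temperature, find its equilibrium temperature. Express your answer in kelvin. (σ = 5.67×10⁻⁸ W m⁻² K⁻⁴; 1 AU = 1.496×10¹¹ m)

d = 0.528 AU = 7.90×10¹⁰ m.
Flux: S = L/(4πd²) = 2.26×10²⁴/(4π×(7.90×10¹⁰)²) = 28.8 W m⁻².
Energy balance: absorbed = emitted ⇒ πR²·S(1−A) = 4πR²·σT_eq⁴, so T_eq⁴ = S(1−A)/(4σ).
T_eq = [28.8 × 0.87 / (4 × 5.67×10⁻⁸)]^(1/4) = (1.11×10⁸)^(1/4) = 103 K.

T_eq ≈ 103 K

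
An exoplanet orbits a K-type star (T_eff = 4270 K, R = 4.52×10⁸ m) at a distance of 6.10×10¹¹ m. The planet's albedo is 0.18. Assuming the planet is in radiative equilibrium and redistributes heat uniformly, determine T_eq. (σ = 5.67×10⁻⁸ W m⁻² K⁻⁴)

T_eq ≈ 78.2 K

L = 4πR_⋆²σT_⋆⁴ = 4π(4.52×10⁸)² × 5.67×10⁻⁸ × (4270)⁴ = 4.84×10²⁵ W.
S = L/(4πd²) = 10.3 W m⁻².
Energy balance: absorbed = emitted ⇒ πR²·S(1−A) = 4πR²·σT_eq⁴, so T_eq⁴ = S(1−A)/(4σ).
T_eq = [10.3 × 0.82 / (4 × 5.67×10⁻⁸)]^(1/4) = (3.74×10⁷)^(1/4) = 78.2 K.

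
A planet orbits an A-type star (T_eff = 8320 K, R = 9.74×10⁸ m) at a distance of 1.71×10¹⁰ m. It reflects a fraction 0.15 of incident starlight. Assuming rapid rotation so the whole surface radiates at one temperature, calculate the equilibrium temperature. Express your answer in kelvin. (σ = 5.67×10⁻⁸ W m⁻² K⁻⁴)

T_eq ≈ 1350 K

L = 4πR_⋆²σT_⋆⁴ = 4π(9.74×10⁸)² × 5.67×10⁻⁸ × (8320)⁴ = 3.24×10²⁷ W.
S = L/(4πd²) = 8.81×10⁵ W m⁻².
Energy balance: absorbed = emitted ⇒ πR²·S(1−A) = 4πR²·σT_eq⁴, so T_eq⁴ = S(1−A)/(4σ).
T_eq = [8.81×10⁵ × 0.85 / (4 × 5.67×10⁻⁸)]^(1/4) = (3.30×10¹²)^(1/4) = 1350 K.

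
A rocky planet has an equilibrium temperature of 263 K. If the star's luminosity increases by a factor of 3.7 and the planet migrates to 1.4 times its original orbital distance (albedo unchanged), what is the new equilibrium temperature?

T_eq ≈ 308 K

T_eq ∝ L^(1/4) · d^(−1/2).
T′ = 263 × 3.7^(1/4) / 1.4^(1/2) = 308 K.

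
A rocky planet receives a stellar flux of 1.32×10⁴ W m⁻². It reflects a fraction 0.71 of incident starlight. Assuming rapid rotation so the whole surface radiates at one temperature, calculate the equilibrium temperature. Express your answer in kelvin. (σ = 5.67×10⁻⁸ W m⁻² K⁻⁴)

T_eq ≈ 360 K

Energy balance: absorbed = emitted ⇒ πR²·S(1−A) = 4πR²·σT_eq⁴, so T_eq⁴ = S(1−A)/(4σ).
T_eq = [1.32×10⁴ × 0.29 / (4 × 5.67×10⁻⁸)]^(1/4) = (1.69×10¹⁰)^(1/4) = 360 K.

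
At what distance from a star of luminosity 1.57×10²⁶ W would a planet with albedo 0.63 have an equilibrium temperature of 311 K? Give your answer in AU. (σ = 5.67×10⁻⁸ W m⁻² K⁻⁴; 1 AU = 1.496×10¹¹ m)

d ≈ 0.312 AU

From T_eq⁴ = L(1−A)/(16πσd²): d = √[L(1−A)/(16πσT_eq⁴)].
d = √[1.57×10²⁶ × 0.37 / (16π × 5.67×10⁻⁸ × (311)⁴)] = 4.67×10¹⁰ m = 0.312 AU.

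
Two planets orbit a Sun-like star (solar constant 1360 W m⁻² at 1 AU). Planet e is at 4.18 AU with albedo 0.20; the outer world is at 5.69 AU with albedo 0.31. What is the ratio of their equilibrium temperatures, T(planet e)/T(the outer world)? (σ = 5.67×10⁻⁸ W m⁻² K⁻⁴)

T_eq = [S₀(1−A)/(4σd²)]^(1/4), so T ∝ (1−A)^(1/4) / √d.
T₁ = [1360×0.80/(4×5.67×10⁻⁸×4.18²)]^(1/4) = 128.72 K.
T₂ = [1360×0.69/(4×5.67×10⁻⁸×5.69²)]^(1/4) = 106.32 K.

T₁/T₂ ≈ 1.211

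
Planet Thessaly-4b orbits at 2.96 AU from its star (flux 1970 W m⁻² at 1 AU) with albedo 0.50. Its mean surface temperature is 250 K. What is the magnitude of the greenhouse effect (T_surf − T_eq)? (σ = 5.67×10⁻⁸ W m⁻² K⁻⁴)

ΔT ≈ 100.8 K

S = 1970/2.96² = 224.8 W m⁻².
T_eq = [S(1−A)/(4σ)]^(1/4) = [224.8×0.50/(4×5.67×10⁻⁸)]^(1/4) = 149.2 K.
ΔT = T_surf − T_eq = 250 − 149.2.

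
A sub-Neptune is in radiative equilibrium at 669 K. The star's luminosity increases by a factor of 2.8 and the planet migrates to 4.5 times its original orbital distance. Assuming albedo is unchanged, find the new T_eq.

T_eq ∝ L^(1/4) · d^(−1/2).
T′ = 669 × 2.8^(1/4) / 4.5^(1/2) = 408 K.

T_eq ≈ 408 K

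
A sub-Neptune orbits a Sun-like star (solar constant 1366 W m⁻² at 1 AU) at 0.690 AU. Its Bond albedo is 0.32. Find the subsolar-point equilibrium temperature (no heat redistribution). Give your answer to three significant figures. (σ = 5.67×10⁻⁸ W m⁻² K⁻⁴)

T_ss ≈ 431 K

Flux at 0.690 AU: S = 1366/0.690² = 2870 W m⁻².
At the subsolar point the surface absorbs S(1−A) and emits σT⁴ per unit area — no factor of 4, since only the local patch is in balance.
T = [2870 × 0.68 / 5.67×10⁻⁸]^(1/4) = (3.44×10¹⁰)^(1/4) = 431 K.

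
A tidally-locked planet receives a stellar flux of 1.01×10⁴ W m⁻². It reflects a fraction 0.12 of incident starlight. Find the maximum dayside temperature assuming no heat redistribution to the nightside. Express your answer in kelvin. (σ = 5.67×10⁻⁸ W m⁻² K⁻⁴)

T_ss ≈ 629 K

With no redistribution each surface element balances locally: S(1−A) = σT⁴.
T = [1.01×10⁴ × 0.88 / 5.67×10⁻⁸]^(1/4) = (1.57×10¹¹)^(1/4) = 629 K.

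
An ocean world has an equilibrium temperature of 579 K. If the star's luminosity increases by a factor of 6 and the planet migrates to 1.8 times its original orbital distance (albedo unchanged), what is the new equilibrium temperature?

T_eq ∝ L^(1/4) · d^(−1/2).
T′ = 579 × 6^(1/4) / 1.8^(1/2) = 675 K.

T_eq ≈ 675 K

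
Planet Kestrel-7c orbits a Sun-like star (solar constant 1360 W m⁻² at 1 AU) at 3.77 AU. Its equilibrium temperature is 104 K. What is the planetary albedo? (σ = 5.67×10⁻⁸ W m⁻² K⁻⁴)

A ≈ 0.72

Flux at 3.77 AU: S = 1360/3.77² = 95.7 W m⁻².
From T_eq⁴ = S(1−A)/(4σ): 1−A = 4σT_eq⁴/S.
1−A = 4 × 5.67×10⁻⁸ × (104)⁴ / 95.7 = 0.277.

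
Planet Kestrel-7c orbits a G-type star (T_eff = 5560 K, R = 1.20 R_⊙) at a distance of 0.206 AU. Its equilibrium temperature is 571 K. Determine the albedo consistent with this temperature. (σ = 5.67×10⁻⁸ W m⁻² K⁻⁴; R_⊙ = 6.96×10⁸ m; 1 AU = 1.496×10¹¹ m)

R_⋆ = 1.20 × 6.96×10⁸ = 8.35×10⁸ m.
d = 0.206 AU = 3.08×10¹⁰ m.
L = 4πR_⋆²σT_⋆⁴ = 4π(8.35×10⁸)² × 5.67×10⁻⁸ × (5560)⁴ = 4.75×10²⁶ W.
S = L/(4πd²) = 3.98×10⁴ W m⁻².
From T_eq⁴ = S(1−A)/(4σ): 1−A = 4σT_eq⁴/S.
1−A = 4 × 5.67×10⁻⁸ × (571)⁴ / 3.98×10⁴ = 0.606.

A ≈ 0.39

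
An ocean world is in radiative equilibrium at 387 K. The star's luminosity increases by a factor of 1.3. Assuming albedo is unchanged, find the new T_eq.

T_eq ≈ 413 K

T_eq ∝ L^(1/4) · d^(−1/2).
T′ = 387 × 1.3^(1/4) = 413 K.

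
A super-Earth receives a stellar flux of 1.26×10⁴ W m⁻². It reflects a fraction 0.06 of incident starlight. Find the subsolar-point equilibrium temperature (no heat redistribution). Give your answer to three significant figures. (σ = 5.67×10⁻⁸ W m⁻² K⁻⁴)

At the subsolar point the surface absorbs S(1−A) and emits σT⁴ per unit area — no factor of 4, since only the local patch is in balance.
T = [1.26×10⁴ × 0.94 / 5.67×10⁻⁸]^(1/4) = (2.09×10¹¹)^(1/4) = 676 K.

T_ss ≈ 676 K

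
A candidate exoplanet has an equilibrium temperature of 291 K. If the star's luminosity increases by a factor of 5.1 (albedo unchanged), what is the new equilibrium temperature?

T_eq ≈ 437 K

T_eq ∝ L^(1/4) · d^(−1/2).
T′ = 291 × 5.1^(1/4) = 437 K.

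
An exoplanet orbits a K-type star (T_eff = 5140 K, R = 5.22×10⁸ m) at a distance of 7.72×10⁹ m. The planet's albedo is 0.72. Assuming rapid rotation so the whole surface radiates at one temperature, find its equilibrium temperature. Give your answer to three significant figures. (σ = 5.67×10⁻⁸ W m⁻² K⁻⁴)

T_eq ≈ 687 K

L = 4πR_⋆²σT_⋆⁴ = 4π(5.22×10⁸)² × 5.67×10⁻⁸ × (5140)⁴ = 1.36×10²⁶ W.
S = L/(4πd²) = 1.81×10⁵ W m⁻².
Energy balance: absorbed = emitted ⇒ πR²·S(1−A) = 4πR²·σT_eq⁴, so T_eq⁴ = S(1−A)/(4σ).
T_eq = [1.81×10⁵ × 0.28 / (4 × 5.67×10⁻⁸)]^(1/4) = (2.23×10¹¹)^(1/4) = 687 K.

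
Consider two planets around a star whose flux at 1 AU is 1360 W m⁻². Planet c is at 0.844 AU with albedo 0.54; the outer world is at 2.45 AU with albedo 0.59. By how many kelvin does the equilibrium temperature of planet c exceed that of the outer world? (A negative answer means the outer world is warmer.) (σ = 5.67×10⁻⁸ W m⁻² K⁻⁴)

ΔT ≈ 107.2 K

T_eq = [S₀(1−A)/(4σd²)]^(1/4), so T ∝ (1−A)^(1/4) / √d.
T₁ = [1360×0.46/(4×5.67×10⁻⁸×0.844²)]^(1/4) = 249.45 K.
T₂ = [1360×0.41/(4×5.67×10⁻⁸×2.45²)]^(1/4) = 142.26 K.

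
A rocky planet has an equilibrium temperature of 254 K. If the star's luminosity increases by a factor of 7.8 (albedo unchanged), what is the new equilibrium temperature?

T_eq ≈ 424 K

T_eq ∝ L^(1/4) · d^(−1/2).
T′ = 254 × 7.8^(1/4) = 424 K.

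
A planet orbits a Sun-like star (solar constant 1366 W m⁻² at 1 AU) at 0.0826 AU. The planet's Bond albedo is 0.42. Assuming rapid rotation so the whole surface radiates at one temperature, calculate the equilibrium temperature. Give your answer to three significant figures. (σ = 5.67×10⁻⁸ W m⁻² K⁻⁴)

T_eq ≈ 846 K

Flux at 0.0826 AU: S = 1366/0.0826² = 2.00×10⁵ W m⁻².
Energy balance: absorbed = emitted ⇒ πR²·S(1−A) = 4πR²·σT_eq⁴, so T_eq⁴ = S(1−A)/(4σ).
T_eq = [2.00×10⁵ × 0.58 / (4 × 5.67×10⁻⁸)]^(1/4) = (5.12×10¹¹)^(1/4) = 846 K.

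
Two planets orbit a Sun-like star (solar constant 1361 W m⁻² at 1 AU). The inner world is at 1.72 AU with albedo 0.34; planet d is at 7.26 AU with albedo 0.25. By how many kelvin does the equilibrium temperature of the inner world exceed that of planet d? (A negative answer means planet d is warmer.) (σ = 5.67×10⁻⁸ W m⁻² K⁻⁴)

ΔT ≈ 95.2 K

T_eq = [S₀(1−A)/(4σd²)]^(1/4), so T ∝ (1−A)^(1/4) / √d.
T₁ = [1361×0.66/(4×5.67×10⁻⁸×1.72²)]^(1/4) = 191.28 K.
T₂ = [1361×0.75/(4×5.67×10⁻⁸×7.26²)]^(1/4) = 96.13 K.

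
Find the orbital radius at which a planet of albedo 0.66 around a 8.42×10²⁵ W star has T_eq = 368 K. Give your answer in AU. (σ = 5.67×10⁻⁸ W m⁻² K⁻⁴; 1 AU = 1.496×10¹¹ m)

From T_eq⁴ = L(1−A)/(16πσd²): d = √[L(1−A)/(16πσT_eq⁴)].
d = √[8.42×10²⁵ × 0.34 / (16π × 5.67×10⁻⁸ × (368)⁴)] = 2.34×10¹⁰ m = 0.156 AU.

d ≈ 0.156 AU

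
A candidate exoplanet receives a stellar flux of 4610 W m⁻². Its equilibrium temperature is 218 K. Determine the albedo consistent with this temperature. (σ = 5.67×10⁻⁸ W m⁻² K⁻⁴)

A ≈ 0.89

From T_eq⁴ = S(1−A)/(4σ): 1−A = 4σT_eq⁴/S.
1−A = 4 × 5.67×10⁻⁸ × (218)⁴ / 4610 = 0.111.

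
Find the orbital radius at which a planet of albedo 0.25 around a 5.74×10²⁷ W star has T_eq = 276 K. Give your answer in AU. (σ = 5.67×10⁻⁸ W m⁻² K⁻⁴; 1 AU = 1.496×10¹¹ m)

From T_eq⁴ = L(1−A)/(16πσd²): d = √[L(1−A)/(16πσT_eq⁴)].
d = √[5.74×10²⁷ × 0.75 / (16π × 5.67×10⁻⁸ × (276)⁴)] = 5.10×10¹¹ m = 3.41 AU.

d ≈ 3.41 AU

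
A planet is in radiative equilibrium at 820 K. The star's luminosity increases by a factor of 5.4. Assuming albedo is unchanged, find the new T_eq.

T_eq ≈ 1250 K

T_eq ∝ L^(1/4) · d^(−1/2).
T′ = 820 × 5.4^(1/4) = 1250 K.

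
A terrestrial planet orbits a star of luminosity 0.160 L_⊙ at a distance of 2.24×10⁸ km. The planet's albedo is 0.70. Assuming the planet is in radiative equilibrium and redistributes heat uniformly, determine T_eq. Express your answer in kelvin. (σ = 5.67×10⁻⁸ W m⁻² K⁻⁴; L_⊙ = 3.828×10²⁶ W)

T_eq ≈ 106 K

d = 2.24×10⁸ km = 2.24×10¹¹ m.
L = 0.160 × 3.828×10²⁶ = 6.12×10²⁵ W.
Flux: S = L/(4πd²) = 6.12×10²⁵/(4π×(2.24×10¹¹)²) = 97.1 W m⁻².
Energy balance: absorbed = emitted ⇒ πR²·S(1−A) = 4πR²·σT_eq⁴, so T_eq⁴ = S(1−A)/(4σ).
T_eq = [97.1 × 0.30 / (4 × 5.67×10⁻⁸)]^(1/4) = (1.28×10⁸)^(1/4) = 106 K.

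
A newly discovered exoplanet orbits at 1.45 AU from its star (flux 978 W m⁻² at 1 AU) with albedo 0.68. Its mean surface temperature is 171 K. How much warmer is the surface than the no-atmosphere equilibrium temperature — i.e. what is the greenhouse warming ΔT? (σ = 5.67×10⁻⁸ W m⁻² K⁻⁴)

ΔT ≈ 10.9 K

S = 978/1.45² = 465.2 W m⁻².
T_eq = [S(1−A)/(4σ)]^(1/4) = [465.2×0.32/(4×5.67×10⁻⁸)]^(1/4) = 160.1 K.
ΔT = T_surf − T_eq = 171 − 160.1.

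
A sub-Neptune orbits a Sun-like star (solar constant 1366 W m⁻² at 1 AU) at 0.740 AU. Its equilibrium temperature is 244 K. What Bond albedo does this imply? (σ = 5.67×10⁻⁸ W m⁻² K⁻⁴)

Flux at 0.740 AU: S = 1366/0.740² = 2490 W m⁻².
From T_eq⁴ = S(1−A)/(4σ): 1−A = 4σT_eq⁴/S.
1−A = 4 × 5.67×10⁻⁸ × (244)⁴ / 2490 = 0.322.

A ≈ 0.68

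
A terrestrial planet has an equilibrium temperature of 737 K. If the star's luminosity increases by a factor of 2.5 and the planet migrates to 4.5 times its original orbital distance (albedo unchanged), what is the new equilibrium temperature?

T_eq ≈ 437 K

T_eq ∝ L^(1/4) · d^(−1/2).
T′ = 737 × 2.5^(1/4) / 4.5^(1/2) = 437 K.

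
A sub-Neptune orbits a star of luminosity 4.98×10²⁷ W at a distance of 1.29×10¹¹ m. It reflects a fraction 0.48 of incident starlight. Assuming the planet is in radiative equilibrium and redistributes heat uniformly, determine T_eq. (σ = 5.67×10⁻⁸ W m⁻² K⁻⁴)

T_eq ≈ 483 K

Flux: S = L/(4πd²) = 4.98×10²⁷/(4π×(1.29×10¹¹)²) = 2.38×10⁴ W m⁻².
Energy balance: absorbed = emitted ⇒ πR²·S(1−A) = 4πR²·σT_eq⁴, so T_eq⁴ = S(1−A)/(4σ).
T_eq = [2.38×10⁴ × 0.52 / (4 × 5.67×10⁻⁸)]^(1/4) = (5.46×10¹⁰)^(1/4) = 483 K.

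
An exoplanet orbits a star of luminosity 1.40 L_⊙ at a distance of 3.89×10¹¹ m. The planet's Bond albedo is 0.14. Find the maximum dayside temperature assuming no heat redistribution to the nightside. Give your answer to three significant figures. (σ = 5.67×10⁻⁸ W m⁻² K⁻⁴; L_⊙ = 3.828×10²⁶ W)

L = 1.40 × 3.828×10²⁶ = 5.36×10²⁶ W.
Flux: S = L/(4πd²) = 5.36×10²⁶/(4π×(3.89×10¹¹)²) = 282 W m⁻².
With no redistribution each surface element balances locally: S(1−A) = σT⁴.
T = [282 × 0.86 / 5.67×10⁻⁸]^(1/4) = (4.27×10⁹)^(1/4) = 256 K.

T_ss ≈ 256 K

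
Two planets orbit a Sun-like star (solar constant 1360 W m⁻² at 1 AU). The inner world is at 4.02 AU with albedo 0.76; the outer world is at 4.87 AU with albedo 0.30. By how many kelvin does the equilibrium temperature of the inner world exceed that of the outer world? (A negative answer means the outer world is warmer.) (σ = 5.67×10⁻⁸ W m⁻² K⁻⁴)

T_eq = [S₀(1−A)/(4σd²)]^(1/4), so T ∝ (1−A)^(1/4) / √d.
T₁ = [1360×0.24/(4×5.67×10⁻⁸×4.02²)]^(1/4) = 97.14 K.
T₂ = [1360×0.70/(4×5.67×10⁻⁸×4.87²)]^(1/4) = 115.34 K.

ΔT ≈ -18.2 K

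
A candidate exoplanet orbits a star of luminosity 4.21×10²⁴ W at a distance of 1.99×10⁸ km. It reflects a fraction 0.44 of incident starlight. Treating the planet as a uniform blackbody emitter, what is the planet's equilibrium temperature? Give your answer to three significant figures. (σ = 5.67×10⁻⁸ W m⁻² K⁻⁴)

d = 1.99×10⁸ km = 1.99×10¹¹ m.
Flux: S = L/(4πd²) = 4.21×10²⁴/(4π×(1.99×10¹¹)²) = 8.46 W m⁻².
Energy balance: absorbed = emitted ⇒ πR²·S(1−A) = 4πR²·σT_eq⁴, so T_eq⁴ = S(1−A)/(4σ).
T_eq = [8.46 × 0.56 / (4 × 5.67×10⁻⁸)]^(1/4) = (2.09×10⁷)^(1/4) = 67.6 K.

T_eq ≈ 67.6 K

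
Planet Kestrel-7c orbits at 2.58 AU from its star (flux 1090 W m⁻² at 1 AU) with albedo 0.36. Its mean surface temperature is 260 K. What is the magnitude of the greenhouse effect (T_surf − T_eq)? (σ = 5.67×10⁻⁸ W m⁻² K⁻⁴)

S = 1090/2.58² = 163.8 W m⁻².
T_eq = [S(1−A)/(4σ)]^(1/4) = [163.8×0.64/(4×5.67×10⁻⁸)]^(1/4) = 146.6 K.
ΔT = T_surf − T_eq = 260 − 146.6.

ΔT ≈ 113.4 K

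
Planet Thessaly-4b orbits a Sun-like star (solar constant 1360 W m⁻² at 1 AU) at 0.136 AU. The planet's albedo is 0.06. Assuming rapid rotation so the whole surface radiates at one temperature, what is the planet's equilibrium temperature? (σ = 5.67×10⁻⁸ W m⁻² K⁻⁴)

Flux at 0.136 AU: S = 1360/0.136² = 7.35×10⁴ W m⁻².
Energy balance: absorbed = emitted ⇒ πR²·S(1−A) = 4πR²·σT_eq⁴, so T_eq⁴ = S(1−A)/(4σ).
T_eq = [7.35×10⁴ × 0.94 / (4 × 5.67×10⁻⁸)]^(1/4) = (3.05×10¹¹)^(1/4) = 743 K.

T_eq ≈ 743 K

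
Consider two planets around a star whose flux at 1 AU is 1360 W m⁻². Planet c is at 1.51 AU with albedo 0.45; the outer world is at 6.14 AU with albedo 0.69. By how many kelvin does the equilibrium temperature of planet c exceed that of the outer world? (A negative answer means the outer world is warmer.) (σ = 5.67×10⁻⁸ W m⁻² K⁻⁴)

ΔT ≈ 111.2 K

T_eq = [S₀(1−A)/(4σd²)]^(1/4), so T ∝ (1−A)^(1/4) / √d.
T₁ = [1360×0.55/(4×5.67×10⁻⁸×1.51²)]^(1/4) = 195.02 K.
T₂ = [1360×0.31/(4×5.67×10⁻⁸×6.14²)]^(1/4) = 83.80 K.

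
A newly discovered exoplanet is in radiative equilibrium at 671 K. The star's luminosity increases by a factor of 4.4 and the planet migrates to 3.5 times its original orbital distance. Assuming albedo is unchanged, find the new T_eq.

T_eq ∝ L^(1/4) · d^(−1/2).
T′ = 671 × 4.4^(1/4) / 3.5^(1/2) = 519 K.

T_eq ≈ 519 K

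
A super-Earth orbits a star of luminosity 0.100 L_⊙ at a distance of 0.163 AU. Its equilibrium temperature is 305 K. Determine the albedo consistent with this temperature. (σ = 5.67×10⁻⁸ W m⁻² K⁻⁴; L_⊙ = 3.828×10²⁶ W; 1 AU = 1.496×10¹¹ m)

A ≈ 0.62

d = 0.163 AU = 2.44×10¹⁰ m.
L = 0.100 × 3.828×10²⁶ = 3.83×10²⁵ W.
Flux: S = L/(4πd²) = 3.83×10²⁵/(4π×(2.44×10¹⁰)²) = 5120 W m⁻².
From T_eq⁴ = S(1−A)/(4σ): 1−A = 4σT_eq⁴/S.
1−A = 4 × 5.67×10⁻⁸ × (305)⁴ / 5120 = 0.383.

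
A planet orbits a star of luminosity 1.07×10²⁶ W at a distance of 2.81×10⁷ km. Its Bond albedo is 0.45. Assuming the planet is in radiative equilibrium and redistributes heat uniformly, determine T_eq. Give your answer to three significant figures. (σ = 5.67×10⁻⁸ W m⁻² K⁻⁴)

T_eq ≈ 402 K

d = 2.81×10⁷ km = 2.81×10¹⁰ m.
Flux: S = L/(4πd²) = 1.07×10²⁶/(4π×(2.81×10¹⁰)²) = 1.08×10⁴ W m⁻².
Energy balance: absorbed = emitted ⇒ πR²·S(1−A) = 4πR²·σT_eq⁴, so T_eq⁴ = S(1−A)/(4σ).
T_eq = [1.08×10⁴ × 0.55 / (4 × 5.67×10⁻⁸)]^(1/4) = (2.62×10¹⁰)^(1/4) = 402 K.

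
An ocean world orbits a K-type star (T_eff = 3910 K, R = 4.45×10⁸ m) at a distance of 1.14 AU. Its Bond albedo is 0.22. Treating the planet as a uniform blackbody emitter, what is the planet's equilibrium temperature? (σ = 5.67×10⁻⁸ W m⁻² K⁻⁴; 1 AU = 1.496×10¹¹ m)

d = 1.14 AU = 1.71×10¹¹ m.
L = 4πR_⋆²σT_⋆⁴ = 4π(4.45×10⁸)² × 5.67×10⁻⁸ × (3910)⁴ = 3.30×10²⁵ W.
S = L/(4πd²) = 90.2 W m⁻².
Energy balance: absorbed = emitted ⇒ πR²·S(1−A) = 4πR²·σT_eq⁴, so T_eq⁴ = S(1−A)/(4σ).
T_eq = [90.2 × 0.78 / (4 × 5.67×10⁻⁸)]^(1/4) = (3.10×10⁸)^(1/4) = 133 K.

T_eq ≈ 133 K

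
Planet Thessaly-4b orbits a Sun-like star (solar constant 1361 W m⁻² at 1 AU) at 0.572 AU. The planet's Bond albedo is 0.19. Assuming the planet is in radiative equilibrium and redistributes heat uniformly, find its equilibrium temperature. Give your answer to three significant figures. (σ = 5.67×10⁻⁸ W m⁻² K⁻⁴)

T_eq ≈ 349 K

Flux at 0.572 AU: S = 1361/0.572² = 4160 W m⁻².
Energy balance: absorbed = emitted ⇒ πR²·S(1−A) = 4πR²·σT_eq⁴, so T_eq⁴ = S(1−A)/(4σ).
T_eq = [4160 × 0.81 / (4 × 5.67×10⁻⁸)]^(1/4) = (1.49×10¹⁰)^(1/4) = 349 K.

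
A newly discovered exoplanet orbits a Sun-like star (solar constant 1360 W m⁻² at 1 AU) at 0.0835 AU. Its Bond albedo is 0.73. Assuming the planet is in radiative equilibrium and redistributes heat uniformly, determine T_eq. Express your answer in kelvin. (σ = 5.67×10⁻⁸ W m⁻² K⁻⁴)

T_eq ≈ 694 K

Flux at 0.0835 AU: S = 1360/0.0835² = 1.95×10⁵ W m⁻².
Energy balance: absorbed = emitted ⇒ πR²·S(1−A) = 4πR²·σT_eq⁴, so T_eq⁴ = S(1−A)/(4σ).
T_eq = [1.95×10⁵ × 0.27 / (4 × 5.67×10⁻⁸)]^(1/4) = (2.32×10¹¹)^(1/4) = 694 K.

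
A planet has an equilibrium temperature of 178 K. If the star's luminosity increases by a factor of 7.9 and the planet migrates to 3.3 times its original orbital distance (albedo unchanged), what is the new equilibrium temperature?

T_eq ∝ L^(1/4) · d^(−1/2).
T′ = 178 × 7.9^(1/4) / 3.3^(1/2) = 164 K.

T_eq ≈ 164 K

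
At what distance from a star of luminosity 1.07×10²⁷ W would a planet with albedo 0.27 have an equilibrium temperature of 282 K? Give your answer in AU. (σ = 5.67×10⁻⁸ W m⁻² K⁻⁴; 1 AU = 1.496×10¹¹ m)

From T_eq⁴ = L(1−A)/(16πσd²): d = √[L(1−A)/(16πσT_eq⁴)].
d = √[1.07×10²⁷ × 0.73 / (16π × 5.67×10⁻⁸ × (282)⁴)] = 2.08×10¹¹ m = 1.39 AU.

d ≈ 1.39 AU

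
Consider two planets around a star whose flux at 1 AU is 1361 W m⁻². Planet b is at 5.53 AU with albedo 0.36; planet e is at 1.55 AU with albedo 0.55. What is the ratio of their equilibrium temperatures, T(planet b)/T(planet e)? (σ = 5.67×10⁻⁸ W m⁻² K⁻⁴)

T₁/T₂ ≈ 0.578

T_eq = [S₀(1−A)/(4σd²)]^(1/4), so T ∝ (1−A)^(1/4) / √d.
T₁ = [1361×0.64/(4×5.67×10⁻⁸×5.53²)]^(1/4) = 105.86 K.
T₂ = [1361×0.45/(4×5.67×10⁻⁸×1.55²)]^(1/4) = 183.10 K.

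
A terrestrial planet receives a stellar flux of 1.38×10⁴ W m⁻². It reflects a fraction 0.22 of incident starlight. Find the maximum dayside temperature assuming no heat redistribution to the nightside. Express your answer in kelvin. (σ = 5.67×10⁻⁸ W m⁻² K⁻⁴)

With no redistribution each surface element balances locally: S(1−A) = σT⁴.
T = [1.38×10⁴ × 0.78 / 5.67×10⁻⁸]^(1/4) = (1.90×10¹¹)^(1/4) = 660 K.

T_ss ≈ 660 K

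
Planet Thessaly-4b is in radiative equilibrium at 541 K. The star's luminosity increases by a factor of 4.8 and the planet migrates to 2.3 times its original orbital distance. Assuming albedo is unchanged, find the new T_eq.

T_eq ≈ 528 K

T_eq ∝ L^(1/4) · d^(−1/2).
T′ = 541 × 4.8^(1/4) / 2.3^(1/2) = 528 K.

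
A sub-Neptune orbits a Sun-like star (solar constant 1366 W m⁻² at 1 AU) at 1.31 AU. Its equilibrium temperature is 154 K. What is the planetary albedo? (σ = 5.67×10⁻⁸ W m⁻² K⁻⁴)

A ≈ 0.84

Flux at 1.31 AU: S = 1366/1.31² = 796 W m⁻².
From T_eq⁴ = S(1−A)/(4σ): 1−A = 4σT_eq⁴/S.
1−A = 4 × 5.67×10⁻⁸ × (154)⁴ / 796 = 0.160.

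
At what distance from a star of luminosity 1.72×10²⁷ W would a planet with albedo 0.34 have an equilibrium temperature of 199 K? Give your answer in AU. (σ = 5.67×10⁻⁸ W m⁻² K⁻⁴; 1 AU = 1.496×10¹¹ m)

From T_eq⁴ = L(1−A)/(16πσd²): d = √[L(1−A)/(16πσT_eq⁴)].
d = √[1.72×10²⁷ × 0.66 / (16π × 5.67×10⁻⁸ × (199)⁴)] = 5.04×10¹¹ m = 3.37 AU.

d ≈ 3.37 AU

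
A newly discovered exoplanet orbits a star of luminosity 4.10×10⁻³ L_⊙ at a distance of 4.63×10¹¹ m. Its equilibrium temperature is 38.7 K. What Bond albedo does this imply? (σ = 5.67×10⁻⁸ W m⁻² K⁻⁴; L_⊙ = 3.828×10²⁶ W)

A ≈ 0.13

L = 4.10×10⁻³ × 3.828×10²⁶ = 1.57×10²⁴ W.
Flux: S = L/(4πd²) = 1.57×10²⁴/(4π×(4.63×10¹¹)²) = 0.583 W m⁻².
From T_eq⁴ = S(1−A)/(4σ): 1−A = 4σT_eq⁴/S.
1−A = 4 × 5.67×10⁻⁸ × (38.7)⁴ / 0.583 = 0.873.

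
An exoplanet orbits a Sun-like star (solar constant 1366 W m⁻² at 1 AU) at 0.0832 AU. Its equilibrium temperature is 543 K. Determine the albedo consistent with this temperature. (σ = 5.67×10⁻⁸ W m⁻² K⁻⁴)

Flux at 0.0832 AU: S = 1366/0.0832² = 1.97×10⁵ W m⁻².
From T_eq⁴ = S(1−A)/(4σ): 1−A = 4σT_eq⁴/S.
1−A = 4 × 5.67×10⁻⁸ × (543)⁴ / 1.97×10⁵ = 0.100.

A ≈ 0.90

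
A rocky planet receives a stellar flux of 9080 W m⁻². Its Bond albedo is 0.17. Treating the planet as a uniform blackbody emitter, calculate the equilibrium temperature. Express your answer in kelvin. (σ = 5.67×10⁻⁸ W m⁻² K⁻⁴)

Energy balance: absorbed = emitted ⇒ πR²·S(1−A) = 4πR²·σT_eq⁴, so T_eq⁴ = S(1−A)/(4σ).
T_eq = [9080 × 0.83 / (4 × 5.67×10⁻⁸)]^(1/4) = (3.32×10¹⁰)^(1/4) = 427 K.

T_eq ≈ 427 K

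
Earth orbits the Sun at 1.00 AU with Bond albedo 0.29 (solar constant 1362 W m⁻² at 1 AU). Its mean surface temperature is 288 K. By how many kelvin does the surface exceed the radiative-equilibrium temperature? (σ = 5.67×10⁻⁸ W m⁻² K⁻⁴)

ΔT ≈ 32.5 K

S = 1362/1.00² = 1362 W m⁻².
T_eq = [S(1−A)/(4σ)]^(1/4) = [1362×0.71/(4×5.67×10⁻⁸)]^(1/4) = 255.5 K.
ΔT = T_surf − T_eq = 288 − 255.5.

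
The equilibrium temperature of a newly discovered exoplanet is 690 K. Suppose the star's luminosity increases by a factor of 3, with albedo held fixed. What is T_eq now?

T_eq ∝ L^(1/4) · d^(−1/2).
T′ = 690 × 3^(1/4) = 908 K.

T_eq ≈ 908 K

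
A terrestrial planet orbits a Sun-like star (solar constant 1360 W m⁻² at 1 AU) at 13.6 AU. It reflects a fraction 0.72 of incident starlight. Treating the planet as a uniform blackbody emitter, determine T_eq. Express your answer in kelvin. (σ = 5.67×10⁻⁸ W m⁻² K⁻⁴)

T_eq ≈ 54.9 K

Flux at 13.6 AU: S = 1360/13.6² = 7.35 W m⁻².
Energy balance: absorbed = emitted ⇒ πR²·S(1−A) = 4πR²·σT_eq⁴, so T_eq⁴ = S(1−A)/(4σ).
T_eq = [7.35 × 0.28 / (4 × 5.67×10⁻⁸)]^(1/4) = (9.08×10⁶)^(1/4) = 54.9 K.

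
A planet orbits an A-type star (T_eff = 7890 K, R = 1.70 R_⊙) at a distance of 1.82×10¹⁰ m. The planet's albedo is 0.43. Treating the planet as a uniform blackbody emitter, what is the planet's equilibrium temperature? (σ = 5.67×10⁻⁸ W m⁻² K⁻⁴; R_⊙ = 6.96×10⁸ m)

R_⋆ = 1.70 × 6.96×10⁸ = 1.18×10⁹ m.
L = 4πR_⋆²σT_⋆⁴ = 4π(1.18×10⁹)² × 5.67×10⁻⁸ × (7890)⁴ = 3.87×10²⁷ W.
S = L/(4πd²) = 9.29×10⁵ W m⁻².
Energy balance: absorbed = emitted ⇒ πR²·S(1−A) = 4πR²·σT_eq⁴, so T_eq⁴ = S(1−A)/(4σ).
T_eq = [9.29×10⁵ × 0.57 / (4 × 5.67×10⁻⁸)]^(1/4) = (2.33×10¹²)^(1/4) = 1240 K.

T_eq ≈ 1240 K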